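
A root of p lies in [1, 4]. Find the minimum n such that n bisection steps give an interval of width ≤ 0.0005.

13

Width after n steps is 3/2^n. Need 2^n ≥ 3/0.0005 = 6000.
2^12 = 4096 < 6000 ≤ 2^13 = 8192, so n = 13.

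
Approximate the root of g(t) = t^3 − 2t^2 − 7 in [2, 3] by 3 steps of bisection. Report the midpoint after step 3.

t = 2.5 gives g = -3.875, negative; keep [2.5, 3]
t = 2.75 gives g = -1.328125, negative; keep [2.75, 3]
t = 2.875 gives g = 0.232422, positive; keep [2.75, 2.875]

2.875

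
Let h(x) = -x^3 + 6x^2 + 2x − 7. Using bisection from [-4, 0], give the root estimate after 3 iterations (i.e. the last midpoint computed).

-1.5

m = -2, h(m) = 21 (+); new bracket [-2, 0]
m = -1, h(m) = -2 (−); new bracket [-2, -1]
m = -1.5, h(m) = 6.875 (+); new bracket [-1.5, -1]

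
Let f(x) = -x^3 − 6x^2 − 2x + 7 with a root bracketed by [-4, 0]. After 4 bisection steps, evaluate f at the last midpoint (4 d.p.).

2.0781

x = -2 gives f = -5, negative; keep [-2, 0]
x = -1 gives f = 4, positive; keep [-2, -1]
x = -1.5 gives f = -0.125, negative; keep [-1.5, -1]
x = -1.25 gives f = 2.0781, positive; keep [-1.5, -1.25]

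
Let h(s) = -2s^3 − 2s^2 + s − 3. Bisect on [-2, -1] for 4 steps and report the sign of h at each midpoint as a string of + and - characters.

s = -1.5 gives h = -2.25, negative; keep [-2, -1.5]
s = -1.75 gives h = -0.15625, negative; keep [-2, -1.75]
s = -1.875 gives h = 1.277344, positive; keep [-1.875, -1.75]
s = -1.8125 gives h = 0.5259, positive; keep [-1.8125, -1.75]

--++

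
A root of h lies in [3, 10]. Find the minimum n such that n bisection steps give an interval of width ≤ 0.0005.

Width after n steps is 7/2^n. Need 2^n ≥ 7/0.0005 = 14000.
2^13 = 8192 < 14000 ≤ 2^14 = 16384, so n = 14.

14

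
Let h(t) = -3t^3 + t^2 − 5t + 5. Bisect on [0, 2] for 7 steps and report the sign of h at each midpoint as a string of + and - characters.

-++--++

t = 1 gives h = -2, negative; keep [0, 1]
t = 0.5 gives h = 2.375, positive; keep [0.5, 1]
t = 0.75 gives h = 0.546875, positive; keep [0.75, 1]
t = 0.875 gives h = -0.6191, negative; keep [0.75, 0.875]
t = 0.8125 gives h = -0.0115, negative; keep [0.75, 0.8125]
t = 0.78125 gives h = 0.2736, positive; keep [0.78125, 0.8125]
t = 0.796875 gives h = 0.1326, positive; keep [0.796875, 0.8125]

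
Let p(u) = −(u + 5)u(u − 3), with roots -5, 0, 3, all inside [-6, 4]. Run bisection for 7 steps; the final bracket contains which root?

u = -1 gives p = -16, negative; keep [-6, -1]
u = -3.5 gives p = -34.125, negative; keep [-6, -3.5]
u = -4.75 gives p = -9.203125, negative; keep [-6, -4.75]
u = -5.375 gives p = 16.8809, positive; keep [-5.375, -4.75]
u = -5.0625 gives p = 2.551, positive; keep [-5.0625, -4.75]
u = -4.90625 gives p = -3.6366, negative; keep [-5.0625, -4.90625]
u = -4.984375 gives p = -0.6218, negative; keep [-5.0625, -4.984375]

-5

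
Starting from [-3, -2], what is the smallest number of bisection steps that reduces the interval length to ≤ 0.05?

Width after n steps is 1/2^n. Need 2^n ≥ 1/0.05 = 20.
2^4 = 16 < 20 ≤ 2^5 = 32, so n = 5.

5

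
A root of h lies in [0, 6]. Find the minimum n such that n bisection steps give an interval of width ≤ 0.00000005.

Width after n steps is 6/2^n. Need 2^n ≥ 6/0.00000005 = 120000000.
2^26 = 67108864 < 120000000 ≤ 2^27 = 134217728, so n = 27.

27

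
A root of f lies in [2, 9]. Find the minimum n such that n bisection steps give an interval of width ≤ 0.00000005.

Width after n steps is 7/2^n. Need 2^n ≥ 7/0.00000005 = 140000000.
2^27 = 134217728 < 140000000 ≤ 2^28 = 268435456, so n = 28.

28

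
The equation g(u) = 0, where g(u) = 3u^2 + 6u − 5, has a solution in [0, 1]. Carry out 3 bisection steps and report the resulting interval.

g(0.5) = -1.25 < 0, so the root lies in [0.5, 1]
g(0.75) = 1.1875 > 0, so the root lies in [0.5, 0.75]
g(0.625) = -0.078125 < 0, so the root lies in [0.625, 0.75]

[0.625, 0.75]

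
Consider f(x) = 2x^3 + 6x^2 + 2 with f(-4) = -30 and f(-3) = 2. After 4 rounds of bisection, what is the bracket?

[-3.125, -3.0625]

x = -3.5 gives f = -10.25, negative; keep [-3.5, -3]
x = -3.25 gives f = -3.28125, negative; keep [-3.25, -3]
x = -3.125 gives f = -0.441406, negative; keep [-3.125, -3]
x = -3.0625 gives f = 0.8276, positive; keep [-3.125, -3.0625]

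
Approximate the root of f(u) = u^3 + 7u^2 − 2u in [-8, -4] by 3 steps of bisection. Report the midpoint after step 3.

f(-6) = 48 > 0, so the root lies in [-8, -6]
f(-7) = 14 > 0, so the root lies in [-8, -7]
f(-7.5) = -13.125 < 0, so the root lies in [-7.5, -7]

-7.5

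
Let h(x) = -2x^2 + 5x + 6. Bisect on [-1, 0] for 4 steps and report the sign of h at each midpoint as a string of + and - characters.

h(-0.5) = 3 > 0, so the root lies in [-1, -0.5]
h(-0.75) = 1.125 > 0, so the root lies in [-1, -0.75]
h(-0.875) = 0.09375 > 0, so the root lies in [-1, -0.875]
h(-0.9375) = -0.4453 < 0, so the root lies in [-0.9375, -0.875]

+++-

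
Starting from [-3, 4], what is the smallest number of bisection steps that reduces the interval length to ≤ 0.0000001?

Width after n steps is 7/2^n. Need 2^n ≥ 7/0.0000001 = 70000000.
2^26 = 67108864 < 70000000 ≤ 2^27 = 134217728, so n = 27.

27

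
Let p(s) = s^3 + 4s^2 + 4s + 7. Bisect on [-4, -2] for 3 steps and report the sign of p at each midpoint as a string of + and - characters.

p(-3) = 4 > 0, so the root lies in [-4, -3]
p(-3.5) = -0.875 < 0, so the root lies in [-3.5, -3]
p(-3.25) = 1.921875 > 0, so the root lies in [-3.5, -3.25]

+-+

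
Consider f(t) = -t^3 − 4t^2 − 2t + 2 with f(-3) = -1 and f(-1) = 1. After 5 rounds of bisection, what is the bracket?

[-1.3125, -1.25]

t = -2 gives f = -2, negative; keep [-2, -1]
t = -1.5 gives f = -0.625, negative; keep [-1.5, -1]
t = -1.25 gives f = 0.203125, positive; keep [-1.5, -1.25]
t = -1.375 gives f = -0.2129, negative; keep [-1.375, -1.25]
t = -1.3125 gives f = -0.0046, negative; keep [-1.3125, -1.25]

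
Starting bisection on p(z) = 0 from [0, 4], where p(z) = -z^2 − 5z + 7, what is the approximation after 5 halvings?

p(2) = -7 < 0, so the root lies in [0, 2]
p(1) = 1 > 0, so the root lies in [1, 2]
p(1.5) = -2.75 < 0, so the root lies in [1, 1.5]
p(1.25) = -0.8125 < 0, so the root lies in [1, 1.25]
p(1.125) = 0.1094 > 0, so the root lies in [1.125, 1.25]

1.125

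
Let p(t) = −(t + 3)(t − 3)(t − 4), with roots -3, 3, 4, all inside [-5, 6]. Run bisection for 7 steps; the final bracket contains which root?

p(0.5) = -30.625 < 0, so the root lies in [-5, 0.5]
p(-2.25) = -24.609375 < 0, so the root lies in [-5, -2.25]
p(-3.625) = 31.572266 > 0, so the root lies in [-3.625, -2.25]
p(-2.9375) = -2.5745 < 0, so the root lies in [-3.625, -2.9375]
p(-3.28125) = 12.8631 > 0, so the root lies in [-3.28125, -2.9375]
p(-3.109375) = 4.7506 > 0, so the root lies in [-3.109375, -2.9375]
p(-3.0234375) = 0.9915 > 0, so the root lies in [-3.0234375, -2.9375]

-3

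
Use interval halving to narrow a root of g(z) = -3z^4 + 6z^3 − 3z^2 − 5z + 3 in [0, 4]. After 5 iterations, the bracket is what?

[0.5, 0.625]

m = 2, g(m) = -19 (−); new bracket [0, 2]
m = 1, g(m) = -2 (−); new bracket [0, 1]
m = 0.5, g(m) = 0.3125 (+); new bracket [0.5, 1]
m = 0.75, g(m) = -0.8555 (−); new bracket [0.5, 0.75]
m = 0.625, g(m) = -0.2898 (−); new bracket [0.5, 0.625]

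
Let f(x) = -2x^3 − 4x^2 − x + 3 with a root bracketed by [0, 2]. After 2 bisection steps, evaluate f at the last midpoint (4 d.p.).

1.2500

m = 1, f(m) = -4 (−); new bracket [0, 1]
m = 0.5, f(m) = 1.25 (+); new bracket [0.5, 1]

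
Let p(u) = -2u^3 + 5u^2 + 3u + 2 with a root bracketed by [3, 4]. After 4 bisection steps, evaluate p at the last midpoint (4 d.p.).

0.6362

u = 3.5 gives p = -12, negative; keep [3, 3.5]
u = 3.25 gives p = -4.09375, negative; keep [3, 3.25]
u = 3.125 gives p = -0.832031, negative; keep [3, 3.125]
u = 3.0625 gives p = 0.6362, positive; keep [3.0625, 3.125]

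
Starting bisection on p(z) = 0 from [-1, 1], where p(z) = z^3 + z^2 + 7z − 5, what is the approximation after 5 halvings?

midpoint 0: p = -5 < 0 → [0, 1]
midpoint 0.5: p = -1.125 < 0 → [0.5, 1]
midpoint 0.75: p = 1.234375 > 0 → [0.5, 0.75]
midpoint 0.625: p = 0.0098 > 0 → [0.5, 0.625]
midpoint 0.5625: p = -0.5681 < 0 → [0.5625, 0.625]

0.5625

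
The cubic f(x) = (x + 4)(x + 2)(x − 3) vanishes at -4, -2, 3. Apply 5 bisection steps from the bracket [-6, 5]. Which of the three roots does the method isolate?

3

midpoint -0.5: f = -18.375 < 0 → [-0.5, 5]
midpoint 2.25: f = -19.921875 < 0 → [2.25, 5]
midpoint 3.625: f = 26.806641 > 0 → [2.25, 3.625]
midpoint 2.9375: f = -2.1409 < 0 → [2.9375, 3.625]
midpoint 3.28125: f = 10.8152 > 0 → [2.9375, 3.28125]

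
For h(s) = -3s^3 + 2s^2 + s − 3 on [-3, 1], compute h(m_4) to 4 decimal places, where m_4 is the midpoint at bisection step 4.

-1.3594

h(-1) = 1 > 0, so the root lies in [-1, 1]
h(0) = -3 < 0, so the root lies in [-1, 0]
h(-0.5) = -2.625 < 0, so the root lies in [-1, -0.5]
h(-0.75) = -1.3594 < 0, so the root lies in [-1, -0.75]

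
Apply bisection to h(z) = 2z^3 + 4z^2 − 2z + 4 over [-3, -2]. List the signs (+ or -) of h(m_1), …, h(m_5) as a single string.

m = -2.5, h(m) = 2.75 (+); new bracket [-3, -2.5]
m = -2.75, h(m) = -1.84375 (−); new bracket [-2.75, -2.5]
m = -2.625, h(m) = 0.636719 (+); new bracket [-2.75, -2.625]
m = -2.6875, h(m) = -0.5562 (−); new bracket [-2.6875, -2.625]
m = -2.65625, h(m) = 0.0519 (+); new bracket [-2.6875, -2.65625]

+-+-+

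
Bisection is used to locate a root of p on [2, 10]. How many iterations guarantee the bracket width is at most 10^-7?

27

Width after n steps is 8/2^n. Need 2^n ≥ 8/10^-7 = 80000000.
2^26 = 67108864 < 80000000 ≤ 2^27 = 134217728, so n = 27.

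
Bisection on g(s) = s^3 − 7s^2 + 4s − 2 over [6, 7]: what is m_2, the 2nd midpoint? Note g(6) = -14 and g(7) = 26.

6.25

g(6.5) = 2.875 > 0, so the root lies in [6, 6.5]
g(6.25) = -6.296875 < 0, so the root lies in [6.25, 6.5]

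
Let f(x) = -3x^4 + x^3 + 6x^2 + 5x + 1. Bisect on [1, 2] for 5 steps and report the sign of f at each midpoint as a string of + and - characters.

+++--

x = 1.5 gives f = 10.1875, positive; keep [1.5, 2]
x = 1.75 gives f = 5.347656, positive; keep [1.75, 2]
x = 1.875 gives f = 0.981689, positive; keep [1.875, 2]
x = 1.9375 gives f = -1.7913, negative; keep [1.875, 1.9375]
x = 1.90625 gives f = -0.3524, negative; keep [1.875, 1.90625]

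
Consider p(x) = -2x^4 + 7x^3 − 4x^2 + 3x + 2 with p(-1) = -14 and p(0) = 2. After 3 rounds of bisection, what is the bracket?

[-0.375, -0.25]

x = -0.5 gives p = -1.5, negative; keep [-0.5, 0]
x = -0.25 gives p = 0.882812, positive; keep [-0.5, -0.25]
x = -0.375 gives p = -0.096191, negative; keep [-0.375, -0.25]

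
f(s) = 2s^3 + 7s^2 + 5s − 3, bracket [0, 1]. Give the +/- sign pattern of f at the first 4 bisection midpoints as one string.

+--+

f(0.5) = 1.5 > 0, so the root lies in [0, 0.5]
f(0.25) = -1.28125 < 0, so the root lies in [0.25, 0.5]
f(0.375) = -0.035156 < 0, so the root lies in [0.375, 0.5]
f(0.4375) = 0.6948 > 0, so the root lies in [0.375, 0.4375]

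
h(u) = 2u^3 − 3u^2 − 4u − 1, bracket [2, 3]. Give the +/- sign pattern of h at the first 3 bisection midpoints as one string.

midpoint 2.5: h = 1.5 > 0 → [2, 2.5]
midpoint 2.25: h = -2.40625 < 0 → [2.25, 2.5]
midpoint 2.375: h = -0.628906 < 0 → [2.375, 2.5]

+--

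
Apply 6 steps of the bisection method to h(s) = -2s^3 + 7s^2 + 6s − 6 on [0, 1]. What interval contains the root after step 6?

[0.625, 0.640625]

m = 0.5, h(m) = -1.5 (−); new bracket [0.5, 1]
m = 0.75, h(m) = 1.59375 (+); new bracket [0.5, 0.75]
m = 0.625, h(m) = -0.003906 (−); new bracket [0.625, 0.75]
m = 0.6875, h(m) = 0.7837 (+); new bracket [0.625, 0.6875]
m = 0.65625, h(m) = 0.3869 (+); new bracket [0.625, 0.65625]
m = 0.640625, h(m) = 0.1907 (+); new bracket [0.625, 0.640625]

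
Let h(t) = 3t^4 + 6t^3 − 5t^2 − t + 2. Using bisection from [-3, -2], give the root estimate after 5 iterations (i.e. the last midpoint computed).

-2.53125

midpoint -2.5: h = -3.3125 < 0 → [-3, -2.5]
midpoint -2.75: h = 13.730469 > 0 → [-2.75, -2.5]
midpoint -2.625: h = 4.08667 > 0 → [-2.625, -2.5]
midpoint -2.5625: h = 0.125 > 0 → [-2.5625, -2.5]
midpoint -2.53125: h = -1.657 < 0 → [-2.5625, -2.53125]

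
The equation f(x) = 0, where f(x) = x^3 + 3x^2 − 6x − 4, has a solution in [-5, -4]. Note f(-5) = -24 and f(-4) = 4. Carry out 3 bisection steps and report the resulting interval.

m = -4.5, f(m) = -7.375 (−); new bracket [-4.5, -4]
m = -4.25, f(m) = -1.078125 (−); new bracket [-4.25, -4]
m = -4.125, f(m) = 1.607422 (+); new bracket [-4.25, -4.125]

[-4.25, -4.125]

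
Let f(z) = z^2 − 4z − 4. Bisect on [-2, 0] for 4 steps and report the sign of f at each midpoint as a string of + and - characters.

+--+

midpoint -1: f = 1 > 0 → [-1, 0]
midpoint -0.5: f = -1.75 < 0 → [-1, -0.5]
midpoint -0.75: f = -0.4375 < 0 → [-1, -0.75]
midpoint -0.875: f = 0.2656 > 0 → [-0.875, -0.75]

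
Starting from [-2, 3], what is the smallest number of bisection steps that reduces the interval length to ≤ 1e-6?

23

Width after n steps is 5/2^n. Need 2^n ≥ 5/1e-6 = 5000000.
2^22 = 4194304 < 5000000 ≤ 2^23 = 8388608, so n = 23.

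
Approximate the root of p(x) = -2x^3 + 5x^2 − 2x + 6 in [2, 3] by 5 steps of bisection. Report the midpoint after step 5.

2.59375

p(2.5) = 1 > 0, so the root lies in [2.5, 3]
p(2.75) = -3.28125 < 0, so the root lies in [2.5, 2.75]
p(2.625) = -0.972656 < 0, so the root lies in [2.5, 2.625]
p(2.5625) = 0.0542 > 0, so the root lies in [2.5625, 2.625]
p(2.59375) = -0.4489 < 0, so the root lies in [2.5625, 2.59375]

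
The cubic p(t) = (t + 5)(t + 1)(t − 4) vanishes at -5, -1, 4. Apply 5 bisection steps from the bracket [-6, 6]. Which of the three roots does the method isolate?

t = 0 gives p = -20, negative; keep [0, 6]
t = 3 gives p = -32, negative; keep [3, 6]
t = 4.5 gives p = 26.125, positive; keep [3, 4.5]
t = 3.75 gives p = -10.3906, negative; keep [3.75, 4.5]
t = 4.125 gives p = 5.8457, positive; keep [3.75, 4.125]

4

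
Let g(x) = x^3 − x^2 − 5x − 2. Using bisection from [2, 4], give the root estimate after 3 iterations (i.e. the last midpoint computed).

2.75

g(3) = 1 > 0, so the root lies in [2, 3]
g(2.5) = -5.125 < 0, so the root lies in [2.5, 3]
g(2.75) = -2.515625 < 0, so the root lies in [2.75, 3]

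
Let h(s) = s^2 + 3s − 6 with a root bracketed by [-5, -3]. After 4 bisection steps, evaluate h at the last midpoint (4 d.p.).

0.0156

m = -4, h(m) = -2 (−); new bracket [-5, -4]
m = -4.5, h(m) = 0.75 (+); new bracket [-4.5, -4]
m = -4.25, h(m) = -0.6875 (−); new bracket [-4.5, -4.25]
m = -4.375, h(m) = 0.0156 (+); new bracket [-4.375, -4.25]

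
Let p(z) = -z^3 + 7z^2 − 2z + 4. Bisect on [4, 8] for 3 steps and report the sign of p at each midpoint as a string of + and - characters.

m = 6, p(m) = 28 (+); new bracket [6, 8]
m = 7, p(m) = -10 (−); new bracket [6, 7]
m = 6.5, p(m) = 12.125 (+); new bracket [6.5, 7]

+-+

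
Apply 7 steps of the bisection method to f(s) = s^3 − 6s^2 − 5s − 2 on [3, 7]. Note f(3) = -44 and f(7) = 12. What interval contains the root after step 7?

midpoint 5: f = -52 < 0 → [5, 7]
midpoint 6: f = -32 < 0 → [6, 7]
midpoint 6.5: f = -13.375 < 0 → [6.5, 7]
midpoint 6.75: f = -1.5781 < 0 → [6.75, 7]
midpoint 6.875: f = 4.9824 > 0 → [6.75, 6.875]
midpoint 6.8125: f = 1.6458 > 0 → [6.75, 6.8125]
midpoint 6.78125: f = 0.0198 > 0 → [6.75, 6.78125]

[6.75, 6.78125]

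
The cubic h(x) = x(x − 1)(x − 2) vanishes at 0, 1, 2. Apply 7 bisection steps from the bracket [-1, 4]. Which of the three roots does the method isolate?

2

h(1.5) = -0.375 < 0, so the root lies in [1.5, 4]
h(2.75) = 3.609375 > 0, so the root lies in [1.5, 2.75]
h(2.125) = 0.298828 > 0, so the root lies in [1.5, 2.125]
h(1.8125) = -0.2761 < 0, so the root lies in [1.8125, 2.125]
h(1.96875) = -0.0596 < 0, so the root lies in [1.96875, 2.125]
h(2.046875) = 0.1004 > 0, so the root lies in [1.96875, 2.046875]
h(2.0078125) = 0.0158 > 0, so the root lies in [1.96875, 2.0078125]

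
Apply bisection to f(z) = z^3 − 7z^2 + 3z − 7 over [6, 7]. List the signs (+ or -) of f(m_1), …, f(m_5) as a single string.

-+--+

f(6.5) = -8.625 < 0, so the root lies in [6.5, 7]
f(6.75) = 1.859375 > 0, so the root lies in [6.5, 6.75]
f(6.625) = -3.583984 < 0, so the root lies in [6.625, 6.75]
f(6.6875) = -0.9133 < 0, so the root lies in [6.6875, 6.75]
f(6.71875) = 0.4602 > 0, so the root lies in [6.6875, 6.71875]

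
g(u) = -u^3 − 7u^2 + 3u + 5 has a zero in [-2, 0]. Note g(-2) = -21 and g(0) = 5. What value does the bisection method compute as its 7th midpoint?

midpoint -1: g = -4 < 0 → [-1, 0]
midpoint -0.5: g = 1.875 > 0 → [-1, -0.5]
midpoint -0.75: g = -0.765625 < 0 → [-0.75, -0.5]
midpoint -0.625: g = 0.6348 > 0 → [-0.75, -0.625]
midpoint -0.6875: g = -0.0461 < 0 → [-0.6875, -0.625]
midpoint -0.65625: g = 0.2992 > 0 → [-0.6875, -0.65625]
midpoint -0.671875: g = 0.1278 > 0 → [-0.6875, -0.671875]

-0.671875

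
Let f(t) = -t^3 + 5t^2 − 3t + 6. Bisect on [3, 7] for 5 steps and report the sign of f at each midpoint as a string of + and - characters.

f(5) = -9 < 0, so the root lies in [3, 5]
f(4) = 10 > 0, so the root lies in [4, 5]
f(4.5) = 2.625 > 0, so the root lies in [4.5, 5]
f(4.75) = -2.6094 < 0, so the root lies in [4.5, 4.75]
f(4.625) = 0.1465 > 0, so the root lies in [4.625, 4.75]

-++-+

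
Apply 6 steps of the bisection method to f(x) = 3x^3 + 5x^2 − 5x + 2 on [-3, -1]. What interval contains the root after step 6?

[-2.46875, -2.4375]

m = -2, f(m) = 8 (+); new bracket [-3, -2]
m = -2.5, f(m) = -1.125 (−); new bracket [-2.5, -2]
m = -2.25, f(m) = 4.390625 (+); new bracket [-2.5, -2.25]
m = -2.375, f(m) = 1.8887 (+); new bracket [-2.5, -2.375]
m = -2.4375, f(m) = 0.448 (+); new bracket [-2.5, -2.4375]
m = -2.46875, f(m) = -0.3217 (−); new bracket [-2.46875, -2.4375]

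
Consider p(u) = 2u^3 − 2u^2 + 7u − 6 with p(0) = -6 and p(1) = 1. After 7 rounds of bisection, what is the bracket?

[0.8828125, 0.890625]

p(0.5) = -2.75 < 0, so the root lies in [0.5, 1]
p(0.75) = -1.03125 < 0, so the root lies in [0.75, 1]
p(0.875) = -0.066406 < 0, so the root lies in [0.875, 1]
p(0.9375) = 0.4526 > 0, so the root lies in [0.875, 0.9375]
p(0.90625) = 0.1898 > 0, so the root lies in [0.875, 0.90625]
p(0.890625) = 0.0609 > 0, so the root lies in [0.875, 0.890625]
p(0.8828125) = -0.003 < 0, so the root lies in [0.8828125, 0.890625]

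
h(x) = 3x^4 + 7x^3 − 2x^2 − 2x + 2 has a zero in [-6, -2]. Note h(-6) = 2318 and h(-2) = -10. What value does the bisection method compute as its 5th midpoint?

h(-4) = 298 > 0, so the root lies in [-4, -2]
h(-3) = 44 > 0, so the root lies in [-3, -2]
h(-2.5) = 2.3125 > 0, so the root lies in [-2.5, -2]
h(-2.25) = -6.4727 < 0, so the root lies in [-2.5, -2.25]
h(-2.375) = -2.8567 < 0, so the root lies in [-2.5, -2.375]

-2.375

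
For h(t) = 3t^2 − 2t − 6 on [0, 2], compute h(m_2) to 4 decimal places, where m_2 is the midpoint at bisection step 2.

t = 1 gives h = -5, negative; keep [1, 2]
t = 1.5 gives h = -2.25, negative; keep [1.5, 2]

-2.2500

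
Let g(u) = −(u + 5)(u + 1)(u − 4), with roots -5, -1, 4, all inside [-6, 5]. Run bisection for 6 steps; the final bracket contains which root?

4

midpoint -0.5: g = 10.125 > 0 → [-0.5, 5]
midpoint 2.25: g = 41.234375 > 0 → [2.25, 5]
midpoint 3.625: g = 14.958984 > 0 → [3.625, 5]
midpoint 4.3125: g = -15.4602 < 0 → [3.625, 4.3125]
midpoint 3.96875: g = 1.3926 > 0 → [3.96875, 4.3125]
midpoint 4.140625: g = -6.6078 < 0 → [3.96875, 4.140625]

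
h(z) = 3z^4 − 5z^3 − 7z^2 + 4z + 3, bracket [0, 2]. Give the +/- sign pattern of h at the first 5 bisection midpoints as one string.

midpoint 1: h = -2 < 0 → [0, 1]
midpoint 0.5: h = 2.8125 > 0 → [0.5, 1]
midpoint 0.75: h = 0.902344 > 0 → [0.75, 1]
midpoint 0.875: h = -0.4504 < 0 → [0.75, 0.875]
midpoint 0.8125: h = 0.2544 > 0 → [0.8125, 0.875]

-++-+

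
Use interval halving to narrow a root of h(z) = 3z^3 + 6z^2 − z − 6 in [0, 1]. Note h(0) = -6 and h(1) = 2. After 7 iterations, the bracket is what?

midpoint 0.5: h = -4.625 < 0 → [0.5, 1]
midpoint 0.75: h = -2.109375 < 0 → [0.75, 1]
midpoint 0.875: h = -0.271484 < 0 → [0.875, 1]
midpoint 0.9375: h = 0.8079 > 0 → [0.875, 0.9375]
midpoint 0.90625: h = 0.2544 > 0 → [0.875, 0.90625]
midpoint 0.890625: h = -0.012 < 0 → [0.890625, 0.90625]
midpoint 0.8984375: h = 0.1203 > 0 → [0.890625, 0.8984375]

[0.890625, 0.8984375]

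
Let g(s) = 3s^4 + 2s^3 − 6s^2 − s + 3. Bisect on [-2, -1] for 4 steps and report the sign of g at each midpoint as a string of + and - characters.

-+++

s = -1.5 gives g = -0.5625, negative; keep [-2, -1.5]
s = -1.75 gives g = 3.792969, positive; keep [-1.75, -1.5]
s = -1.625 gives g = 1.11792, positive; keep [-1.625, -1.5]
s = -1.5625 gives g = 0.1661, positive; keep [-1.5625, -1.5]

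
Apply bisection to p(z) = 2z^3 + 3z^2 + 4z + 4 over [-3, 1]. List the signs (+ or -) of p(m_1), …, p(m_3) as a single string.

+--

midpoint -1: p = 1 > 0 → [-3, -1]
midpoint -2: p = -8 < 0 → [-2, -1]
midpoint -1.5: p = -2 < 0 → [-1.5, -1]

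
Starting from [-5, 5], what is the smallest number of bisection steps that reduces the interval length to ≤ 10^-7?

Width after n steps is 10/2^n. Need 2^n ≥ 10/10^-7 = 100000000.
2^26 = 67108864 < 100000000 ≤ 2^27 = 134217728, so n = 27.

27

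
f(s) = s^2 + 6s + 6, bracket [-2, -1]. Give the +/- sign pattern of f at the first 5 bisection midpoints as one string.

-+---

f(-1.5) = -0.75 < 0, so the root lies in [-1.5, -1]
f(-1.25) = 0.0625 > 0, so the root lies in [-1.5, -1.25]
f(-1.375) = -0.359375 < 0, so the root lies in [-1.375, -1.25]
f(-1.3125) = -0.1523 < 0, so the root lies in [-1.3125, -1.25]
f(-1.28125) = -0.0459 < 0, so the root lies in [-1.28125, -1.25]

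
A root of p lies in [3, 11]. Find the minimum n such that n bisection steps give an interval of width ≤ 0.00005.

Width after n steps is 8/2^n. Need 2^n ≥ 8/0.00005 = 160000.
2^17 = 131072 < 160000 ≤ 2^18 = 262144, so n = 18.

18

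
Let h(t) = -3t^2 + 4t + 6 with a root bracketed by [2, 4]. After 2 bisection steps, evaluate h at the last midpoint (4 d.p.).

-2.7500

h(3) = -9 < 0, so the root lies in [2, 3]
h(2.5) = -2.75 < 0, so the root lies in [2, 2.5]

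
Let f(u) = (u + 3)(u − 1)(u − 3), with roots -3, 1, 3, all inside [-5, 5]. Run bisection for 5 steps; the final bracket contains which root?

f(0) = 9 > 0, so the root lies in [-5, 0]
f(-2.5) = 9.625 > 0, so the root lies in [-5, -2.5]
f(-3.75) = -24.046875 < 0, so the root lies in [-3.75, -2.5]
f(-3.125) = -3.1582 < 0, so the root lies in [-3.125, -2.5]
f(-2.8125) = 4.155 > 0, so the root lies in [-3.125, -2.8125]

-3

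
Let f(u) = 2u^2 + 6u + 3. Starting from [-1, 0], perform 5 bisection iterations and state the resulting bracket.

u = -0.5 gives f = 0.5, positive; keep [-1, -0.5]
u = -0.75 gives f = -0.375, negative; keep [-0.75, -0.5]
u = -0.625 gives f = 0.03125, positive; keep [-0.75, -0.625]
u = -0.6875 gives f = -0.1797, negative; keep [-0.6875, -0.625]
u = -0.65625 gives f = -0.0762, negative; keep [-0.65625, -0.625]

[-0.65625, -0.625]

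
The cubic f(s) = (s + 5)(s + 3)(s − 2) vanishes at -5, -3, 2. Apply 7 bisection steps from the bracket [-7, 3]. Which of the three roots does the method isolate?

s = -2 gives f = -12, negative; keep [-2, 3]
s = 0.5 gives f = -28.875, negative; keep [0.5, 3]
s = 1.75 gives f = -8.015625, negative; keep [1.75, 3]
s = 2.375 gives f = 14.8652, positive; keep [1.75, 2.375]
s = 2.0625 gives f = 2.2346, positive; keep [1.75, 2.0625]
s = 1.90625 gives f = -3.1766, negative; keep [1.90625, 2.0625]
s = 1.984375 gives f = -0.5439, negative; keep [1.984375, 2.0625]

2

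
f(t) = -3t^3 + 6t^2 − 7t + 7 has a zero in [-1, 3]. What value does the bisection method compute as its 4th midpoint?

1.25

f(1) = 3 > 0, so the root lies in [1, 3]
f(2) = -7 < 0, so the root lies in [1, 2]
f(1.5) = -0.125 < 0, so the root lies in [1, 1.5]
f(1.25) = 1.7656 > 0, so the root lies in [1.25, 1.5]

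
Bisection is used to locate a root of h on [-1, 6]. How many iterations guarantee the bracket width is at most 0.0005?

14

Width after n steps is 7/2^n. Need 2^n ≥ 7/0.0005 = 14000.
2^13 = 8192 < 14000 ≤ 2^14 = 16384, so n = 14.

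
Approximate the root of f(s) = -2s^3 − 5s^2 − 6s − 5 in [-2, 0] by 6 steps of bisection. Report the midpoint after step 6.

-1.59375

s = -1 gives f = -2, negative; keep [-2, -1]
s = -1.5 gives f = -0.5, negative; keep [-2, -1.5]
s = -1.75 gives f = 0.90625, positive; keep [-1.75, -1.5]
s = -1.625 gives f = 0.1289, positive; keep [-1.625, -1.5]
s = -1.5625 gives f = -0.2026, negative; keep [-1.625, -1.5625]
s = -1.59375 gives f = -0.0413, negative; keep [-1.625, -1.59375]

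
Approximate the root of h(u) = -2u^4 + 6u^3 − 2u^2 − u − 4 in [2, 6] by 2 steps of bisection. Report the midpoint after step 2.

3

h(4) = -168 < 0, so the root lies in [2, 4]
h(3) = -25 < 0, so the root lies in [2, 3]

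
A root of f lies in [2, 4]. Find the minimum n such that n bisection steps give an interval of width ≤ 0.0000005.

Width after n steps is 2/2^n. Need 2^n ≥ 2/0.0000005 = 4000000.
2^21 = 2097152 < 4000000 ≤ 2^22 = 4194304, so n = 22.

22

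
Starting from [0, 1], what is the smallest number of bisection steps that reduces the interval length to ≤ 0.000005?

18

Width after n steps is 1/2^n. Need 2^n ≥ 1/0.000005 = 200000.
2^17 = 131072 < 200000 ≤ 2^18 = 262144, so n = 18.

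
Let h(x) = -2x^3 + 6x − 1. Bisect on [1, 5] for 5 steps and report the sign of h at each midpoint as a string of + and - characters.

--+-+

h(3) = -37 < 0, so the root lies in [1, 3]
h(2) = -5 < 0, so the root lies in [1, 2]
h(1.5) = 1.25 > 0, so the root lies in [1.5, 2]
h(1.75) = -1.2188 < 0, so the root lies in [1.5, 1.75]
h(1.625) = 0.168 > 0, so the root lies in [1.625, 1.75]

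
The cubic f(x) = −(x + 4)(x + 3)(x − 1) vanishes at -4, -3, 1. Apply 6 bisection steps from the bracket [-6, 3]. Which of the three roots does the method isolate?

1

f(-1.5) = 9.375 > 0, so the root lies in [-1.5, 3]
f(0.75) = 4.453125 > 0, so the root lies in [0.75, 3]
f(1.875) = -25.060547 < 0, so the root lies in [0.75, 1.875]
f(1.3125) = -7.1594 < 0, so the root lies in [0.75, 1.3125]
f(1.03125) = -0.6338 < 0, so the root lies in [0.75, 1.03125]
f(0.890625) = 2.0811 > 0, so the root lies in [0.890625, 1.03125]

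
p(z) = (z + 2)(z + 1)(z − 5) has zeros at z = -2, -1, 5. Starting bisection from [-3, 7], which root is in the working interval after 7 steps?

5

p(2) = -36 < 0, so the root lies in [2, 7]
p(4.5) = -17.875 < 0, so the root lies in [4.5, 7]
p(5.75) = 39.234375 > 0, so the root lies in [4.5, 5.75]
p(5.125) = 5.4551 > 0, so the root lies in [4.5, 5.125]
p(4.8125) = -7.4246 < 0, so the root lies in [4.8125, 5.125]
p(4.96875) = -1.2998 < 0, so the root lies in [4.96875, 5.125]
p(5.046875) = 1.9974 > 0, so the root lies in [4.96875, 5.046875]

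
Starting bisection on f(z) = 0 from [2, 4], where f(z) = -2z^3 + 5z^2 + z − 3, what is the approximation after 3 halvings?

2.25

z = 3 gives f = -9, negative; keep [2, 3]
z = 2.5 gives f = -0.5, negative; keep [2, 2.5]
z = 2.25 gives f = 1.78125, positive; keep [2.25, 2.5]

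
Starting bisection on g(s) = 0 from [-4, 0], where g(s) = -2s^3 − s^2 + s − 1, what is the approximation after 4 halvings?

s = -2 gives g = 9, positive; keep [-2, 0]
s = -1 gives g = -1, negative; keep [-2, -1]
s = -1.5 gives g = 2, positive; keep [-1.5, -1]
s = -1.25 gives g = 0.0938, positive; keep [-1.25, -1]

-1.25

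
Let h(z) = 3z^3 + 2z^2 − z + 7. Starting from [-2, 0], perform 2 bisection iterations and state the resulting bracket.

[-2, -1.5]

m = -1, h(m) = 7 (+); new bracket [-2, -1]
m = -1.5, h(m) = 2.875 (+); new bracket [-2, -1.5]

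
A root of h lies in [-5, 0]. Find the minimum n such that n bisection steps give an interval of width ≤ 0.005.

Width after n steps is 5/2^n. Need 2^n ≥ 5/0.005 = 1000.
2^9 = 512 < 1000 ≤ 2^10 = 1024, so n = 10.

10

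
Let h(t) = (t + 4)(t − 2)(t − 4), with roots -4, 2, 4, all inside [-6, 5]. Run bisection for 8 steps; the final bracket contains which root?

-4

midpoint -0.5: h = 39.375 > 0 → [-6, -0.5]
midpoint -3.25: h = 28.546875 > 0 → [-6, -3.25]
midpoint -4.625: h = -35.712891 < 0 → [-4.625, -3.25]
midpoint -3.9375: h = 2.9456 > 0 → [-4.625, -3.9375]
midpoint -4.28125: h = -14.6297 < 0 → [-4.28125, -3.9375]
midpoint -4.109375: h = -5.4188 < 0 → [-4.109375, -3.9375]
midpoint -4.0234375: h = -1.1327 < 0 → [-4.0234375, -3.9375]
midpoint -3.98046875: h = 0.9322 > 0 → [-4.0234375, -3.98046875]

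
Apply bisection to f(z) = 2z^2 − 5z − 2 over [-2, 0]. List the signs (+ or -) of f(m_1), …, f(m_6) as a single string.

++-+--

midpoint -1: f = 5 > 0 → [-1, 0]
midpoint -0.5: f = 1 > 0 → [-0.5, 0]
midpoint -0.25: f = -0.625 < 0 → [-0.5, -0.25]
midpoint -0.375: f = 0.1562 > 0 → [-0.375, -0.25]
midpoint -0.3125: f = -0.2422 < 0 → [-0.375, -0.3125]
midpoint -0.34375: f = -0.0449 < 0 → [-0.375, -0.34375]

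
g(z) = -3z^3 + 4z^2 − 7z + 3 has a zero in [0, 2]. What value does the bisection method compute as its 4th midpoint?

0.625

z = 1 gives g = -3, negative; keep [0, 1]
z = 0.5 gives g = 0.125, positive; keep [0.5, 1]
z = 0.75 gives g = -1.265625, negative; keep [0.5, 0.75]
z = 0.625 gives g = -0.5449, negative; keep [0.5, 0.625]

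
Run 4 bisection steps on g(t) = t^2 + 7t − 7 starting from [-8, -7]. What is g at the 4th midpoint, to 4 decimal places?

t = -7.5 gives g = -3.25, negative; keep [-8, -7.5]
t = -7.75 gives g = -1.1875, negative; keep [-8, -7.75]
t = -7.875 gives g = -0.109375, negative; keep [-8, -7.875]
t = -7.9375 gives g = 0.4414, positive; keep [-7.9375, -7.875]

0.4414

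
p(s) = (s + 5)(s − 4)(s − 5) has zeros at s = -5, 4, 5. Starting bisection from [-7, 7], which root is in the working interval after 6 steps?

-5

m = 0, p(m) = 100 (+); new bracket [-7, 0]
m = -3.5, p(m) = 95.625 (+); new bracket [-7, -3.5]
m = -5.25, p(m) = -23.703125 (−); new bracket [-5.25, -3.5]
m = -4.375, p(m) = 49.0723 (+); new bracket [-5.25, -4.375]
m = -4.8125, p(m) = 16.2136 (+); new bracket [-5.25, -4.8125]
m = -5.03125, p(m) = -2.8311 (−); new bracket [-5.03125, -4.8125]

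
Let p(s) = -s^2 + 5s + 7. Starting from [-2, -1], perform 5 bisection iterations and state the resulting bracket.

midpoint -1.5: p = -2.75 < 0 → [-1.5, -1]
midpoint -1.25: p = -0.8125 < 0 → [-1.25, -1]
midpoint -1.125: p = 0.109375 > 0 → [-1.25, -1.125]
midpoint -1.1875: p = -0.3477 < 0 → [-1.1875, -1.125]
midpoint -1.15625: p = -0.1182 < 0 → [-1.15625, -1.125]

[-1.15625, -1.125]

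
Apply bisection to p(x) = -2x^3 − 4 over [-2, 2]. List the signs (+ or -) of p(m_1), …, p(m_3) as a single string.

m = 0, p(m) = -4 (−); new bracket [-2, 0]
m = -1, p(m) = -2 (−); new bracket [-2, -1]
m = -1.5, p(m) = 2.75 (+); new bracket [-1.5, -1]

--+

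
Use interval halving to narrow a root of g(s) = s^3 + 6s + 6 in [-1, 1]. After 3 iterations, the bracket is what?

[-1, -0.75]

m = 0, g(m) = 6 (+); new bracket [-1, 0]
m = -0.5, g(m) = 2.875 (+); new bracket [-1, -0.5]
m = -0.75, g(m) = 1.078125 (+); new bracket [-1, -0.75]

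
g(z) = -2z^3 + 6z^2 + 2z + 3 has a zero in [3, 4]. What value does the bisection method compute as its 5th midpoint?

m = 3.5, g(m) = -2.25 (−); new bracket [3, 3.5]
m = 3.25, g(m) = 4.21875 (+); new bracket [3.25, 3.5]
m = 3.375, g(m) = 1.207031 (+); new bracket [3.375, 3.5]
m = 3.4375, g(m) = -0.4644 (−); new bracket [3.375, 3.4375]
m = 3.40625, g(m) = 0.3854 (+); new bracket [3.40625, 3.4375]

3.40625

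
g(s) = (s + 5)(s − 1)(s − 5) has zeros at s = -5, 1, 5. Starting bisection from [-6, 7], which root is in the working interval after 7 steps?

-5

midpoint 0.5: g = 12.375 > 0 → [-6, 0.5]
midpoint -2.75: g = 65.390625 > 0 → [-6, -2.75]
midpoint -4.375: g = 31.494141 > 0 → [-6, -4.375]
midpoint -5.1875: g = -11.8191 < 0 → [-5.1875, -4.375]
midpoint -4.78125: g = 12.3698 > 0 → [-5.1875, -4.78125]
midpoint -4.984375: g = 0.9336 > 0 → [-5.1875, -4.984375]
midpoint -5.0859375: g = -5.275 < 0 → [-5.0859375, -4.984375]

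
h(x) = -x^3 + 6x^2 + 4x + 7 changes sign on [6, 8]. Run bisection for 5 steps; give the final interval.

midpoint 7: h = -14 < 0 → [6, 7]
midpoint 6.5: h = 11.875 > 0 → [6.5, 7]
midpoint 6.75: h = -0.171875 < 0 → [6.5, 6.75]
midpoint 6.625: h = 6.0684 > 0 → [6.625, 6.75]
midpoint 6.6875: h = 3.0032 > 0 → [6.6875, 6.75]

[6.6875, 6.75]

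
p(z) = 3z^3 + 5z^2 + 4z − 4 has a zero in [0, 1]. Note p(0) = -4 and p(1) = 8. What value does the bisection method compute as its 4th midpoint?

0.5625

m = 0.5, p(m) = -0.375 (−); new bracket [0.5, 1]
m = 0.75, p(m) = 3.078125 (+); new bracket [0.5, 0.75]
m = 0.625, p(m) = 1.185547 (+); new bracket [0.5, 0.625]
m = 0.5625, p(m) = 0.366 (+); new bracket [0.5, 0.5625]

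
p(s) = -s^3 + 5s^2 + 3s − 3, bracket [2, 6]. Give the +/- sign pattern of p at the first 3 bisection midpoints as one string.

++-

p(4) = 25 > 0, so the root lies in [4, 6]
p(5) = 12 > 0, so the root lies in [5, 6]
p(5.5) = -1.625 < 0, so the root lies in [5, 5.5]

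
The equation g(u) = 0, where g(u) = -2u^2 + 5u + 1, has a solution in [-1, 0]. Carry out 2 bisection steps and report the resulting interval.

[-0.25, 0]

m = -0.5, g(m) = -2 (−); new bracket [-0.5, 0]
m = -0.25, g(m) = -0.375 (−); new bracket [-0.25, 0]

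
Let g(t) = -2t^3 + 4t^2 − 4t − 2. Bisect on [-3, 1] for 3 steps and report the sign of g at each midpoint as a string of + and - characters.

+-+

t = -1 gives g = 8, positive; keep [-1, 1]
t = 0 gives g = -2, negative; keep [-1, 0]
t = -0.5 gives g = 1.25, positive; keep [-0.5, 0]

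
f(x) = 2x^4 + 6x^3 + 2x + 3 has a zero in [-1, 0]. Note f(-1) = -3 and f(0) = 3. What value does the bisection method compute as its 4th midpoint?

midpoint -0.5: f = 1.375 > 0 → [-1, -0.5]
midpoint -0.75: f = -0.398438 < 0 → [-0.75, -0.5]
midpoint -0.625: f = 0.590332 > 0 → [-0.75, -0.625]
midpoint -0.6875: f = 0.1221 > 0 → [-0.75, -0.6875]

-0.6875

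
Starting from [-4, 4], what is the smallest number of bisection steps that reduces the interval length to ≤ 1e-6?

23

Width after n steps is 8/2^n. Need 2^n ≥ 8/1e-6 = 8000000.
2^22 = 4194304 < 8000000 ≤ 2^23 = 8388608, so n = 23.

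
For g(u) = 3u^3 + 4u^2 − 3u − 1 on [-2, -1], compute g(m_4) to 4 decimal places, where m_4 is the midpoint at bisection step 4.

-0.2849

m = -1.5, g(m) = 2.375 (+); new bracket [-2, -1.5]
m = -1.75, g(m) = 0.421875 (+); new bracket [-2, -1.75]
m = -1.875, g(m) = -1.087891 (−); new bracket [-1.875, -1.75]
m = -1.8125, g(m) = -0.2849 (−); new bracket [-1.8125, -1.75]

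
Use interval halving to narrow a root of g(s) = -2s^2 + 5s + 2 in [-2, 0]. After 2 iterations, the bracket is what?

s = -1 gives g = -5, negative; keep [-1, 0]
s = -0.5 gives g = -1, negative; keep [-0.5, 0]

[-0.5, 0]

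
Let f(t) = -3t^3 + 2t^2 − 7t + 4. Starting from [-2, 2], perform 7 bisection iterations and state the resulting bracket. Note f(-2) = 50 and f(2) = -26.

[0.5625, 0.59375]

t = 0 gives f = 4, positive; keep [0, 2]
t = 1 gives f = -4, negative; keep [0, 1]
t = 0.5 gives f = 0.625, positive; keep [0.5, 1]
t = 0.75 gives f = -1.3906, negative; keep [0.5, 0.75]
t = 0.625 gives f = -0.3262, negative; keep [0.5, 0.625]
t = 0.5625 gives f = 0.1614, positive; keep [0.5625, 0.625]
t = 0.59375 gives f = -0.0791, negative; keep [0.5625, 0.59375]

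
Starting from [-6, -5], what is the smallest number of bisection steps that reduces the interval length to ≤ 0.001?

Width after n steps is 1/2^n. Need 2^n ≥ 1/0.001 = 1000.
2^9 = 512 < 1000 ≤ 2^10 = 1024, so n = 10.

10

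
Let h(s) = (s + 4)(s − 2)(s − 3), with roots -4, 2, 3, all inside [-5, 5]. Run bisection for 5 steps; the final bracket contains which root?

s = 0 gives h = 24, positive; keep [-5, 0]
s = -2.5 gives h = 37.125, positive; keep [-5, -2.5]
s = -3.75 gives h = 9.703125, positive; keep [-5, -3.75]
s = -4.375 gives h = -17.6309, negative; keep [-4.375, -3.75]
s = -4.0625 gives h = -2.676, negative; keep [-4.0625, -3.75]

-4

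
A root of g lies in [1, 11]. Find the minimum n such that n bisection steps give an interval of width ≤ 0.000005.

21

Width after n steps is 10/2^n. Need 2^n ≥ 10/0.000005 = 2000000.
2^20 = 1048576 < 2000000 ≤ 2^21 = 2097152, so n = 21.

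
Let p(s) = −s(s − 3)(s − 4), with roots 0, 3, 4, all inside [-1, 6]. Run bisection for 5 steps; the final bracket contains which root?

0

midpoint 2.5: p = -1.875 < 0 → [-1, 2.5]
midpoint 0.75: p = -5.484375 < 0 → [-1, 0.75]
midpoint -0.125: p = 1.611328 > 0 → [-0.125, 0.75]
midpoint 0.3125: p = -3.0969 < 0 → [-0.125, 0.3125]
midpoint 0.09375: p = -1.0643 < 0 → [-0.125, 0.09375]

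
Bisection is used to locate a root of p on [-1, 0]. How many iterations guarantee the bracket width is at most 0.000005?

Width after n steps is 1/2^n. Need 2^n ≥ 1/0.000005 = 200000.
2^17 = 131072 < 200000 ≤ 2^18 = 262144, so n = 18.

18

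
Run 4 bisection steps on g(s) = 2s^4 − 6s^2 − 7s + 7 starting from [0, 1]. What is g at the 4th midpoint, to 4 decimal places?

midpoint 0.5: g = 2.125 > 0 → [0.5, 1]
midpoint 0.75: g = -0.992188 < 0 → [0.5, 0.75]
midpoint 0.625: g = 0.586426 > 0 → [0.625, 0.75]
midpoint 0.6875: g = -0.2016 < 0 → [0.625, 0.6875]

-0.2016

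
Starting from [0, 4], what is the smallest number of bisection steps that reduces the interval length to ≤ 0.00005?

17

Width after n steps is 4/2^n. Need 2^n ≥ 4/0.00005 = 80000.
2^16 = 65536 < 80000 ≤ 2^17 = 131072, so n = 17.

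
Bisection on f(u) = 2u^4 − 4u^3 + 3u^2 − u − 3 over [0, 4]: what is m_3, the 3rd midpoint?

midpoint 2: f = 7 > 0 → [0, 2]
midpoint 1: f = -3 < 0 → [1, 2]
midpoint 1.5: f = -1.125 < 0 → [1.5, 2]

1.5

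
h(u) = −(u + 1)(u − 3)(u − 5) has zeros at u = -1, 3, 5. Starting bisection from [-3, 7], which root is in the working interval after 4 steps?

m = 2, h(m) = -9 (−); new bracket [-3, 2]
m = -0.5, h(m) = -9.625 (−); new bracket [-3, -0.5]
m = -1.75, h(m) = 24.046875 (+); new bracket [-1.75, -0.5]
m = -1.125, h(m) = 3.1582 (+); new bracket [-1.125, -0.5]

-1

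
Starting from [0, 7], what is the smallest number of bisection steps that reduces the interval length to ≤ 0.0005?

Width after n steps is 7/2^n. Need 2^n ≥ 7/0.0005 = 14000.
2^13 = 8192 < 14000 ≤ 2^14 = 16384, so n = 14.

14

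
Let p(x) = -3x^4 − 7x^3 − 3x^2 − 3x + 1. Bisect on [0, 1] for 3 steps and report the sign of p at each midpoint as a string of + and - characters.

p(0.5) = -2.3125 < 0, so the root lies in [0, 0.5]
p(0.25) = -0.058594 < 0, so the root lies in [0, 0.25]
p(0.125) = 0.563721 > 0, so the root lies in [0.125, 0.25]

--+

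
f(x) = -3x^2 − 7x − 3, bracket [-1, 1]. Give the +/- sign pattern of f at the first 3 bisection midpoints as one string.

x = 0 gives f = -3, negative; keep [-1, 0]
x = -0.5 gives f = -0.25, negative; keep [-1, -0.5]
x = -0.75 gives f = 0.5625, positive; keep [-0.75, -0.5]

--+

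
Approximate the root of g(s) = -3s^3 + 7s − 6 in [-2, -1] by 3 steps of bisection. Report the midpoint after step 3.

-1.875

g(-1.5) = -6.375 < 0, so the root lies in [-2, -1.5]
g(-1.75) = -2.171875 < 0, so the root lies in [-2, -1.75]
g(-1.875) = 0.650391 > 0, so the root lies in [-1.875, -1.75]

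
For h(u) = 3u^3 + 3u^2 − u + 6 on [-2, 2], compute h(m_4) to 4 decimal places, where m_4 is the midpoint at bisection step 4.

u = 0 gives h = 6, positive; keep [-2, 0]
u = -1 gives h = 7, positive; keep [-2, -1]
u = -1.5 gives h = 4.125, positive; keep [-2, -1.5]
u = -1.75 gives h = 0.8594, positive; keep [-2, -1.75]

0.8594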